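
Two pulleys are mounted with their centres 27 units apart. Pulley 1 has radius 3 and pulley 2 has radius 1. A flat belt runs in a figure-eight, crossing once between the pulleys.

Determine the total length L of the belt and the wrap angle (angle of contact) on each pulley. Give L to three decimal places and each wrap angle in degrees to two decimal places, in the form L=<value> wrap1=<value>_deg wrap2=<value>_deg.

L=67.160 wrap1=197.04_deg wrap2=197.04_deg

crossed belt: β = asin((r1+r2)/C) = asin(4/27) = 8.5196°
wrap1 = wrap2 = π + 2β = 197.0392°
tangent length = C·cosβ = 26.7021
L = (r1+r2)·wrap + 2·C·cosβ = 4·3.4390 + 2·26.7021 = 67.1601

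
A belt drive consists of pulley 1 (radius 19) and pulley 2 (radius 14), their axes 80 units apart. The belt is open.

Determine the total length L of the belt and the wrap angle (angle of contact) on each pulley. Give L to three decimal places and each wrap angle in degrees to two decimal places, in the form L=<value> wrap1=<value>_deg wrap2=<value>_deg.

open belt: β = asin((r2−r1)/C) = asin(-5/80) = -3.5833°
wrap1 = π − 2β = 187.1666°
wrap2 = π + 2β = 172.8334°
tangent length = C·cosβ = 79.8436
L = r1·wrap1 + r2·wrap2 + 2·C·cosβ = 19·3.2667 + 14·3.0165 + 2·79.8436 = 263.9852

L=263.985 wrap1=187.17_deg wrap2=172.83_deg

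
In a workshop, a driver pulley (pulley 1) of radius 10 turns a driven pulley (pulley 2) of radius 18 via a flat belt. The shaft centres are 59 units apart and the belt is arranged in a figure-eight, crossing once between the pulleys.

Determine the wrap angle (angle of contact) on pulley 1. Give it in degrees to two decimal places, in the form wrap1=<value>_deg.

wrap1=236.66_deg

crossed belt: β = asin((r1+r2)/C) = asin(28/59) = 28.3318°
wrap1 = wrap2 = π + 2β = 236.6635°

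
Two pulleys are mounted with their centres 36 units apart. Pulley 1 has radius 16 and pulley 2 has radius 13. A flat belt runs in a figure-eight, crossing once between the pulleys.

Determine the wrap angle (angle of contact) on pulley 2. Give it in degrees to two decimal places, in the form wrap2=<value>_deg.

wrap2=287.33_deg

crossed belt: β = asin((r1+r2)/C) = asin(29/36) = 53.6639°
wrap1 = wrap2 = π + 2β = 287.3279°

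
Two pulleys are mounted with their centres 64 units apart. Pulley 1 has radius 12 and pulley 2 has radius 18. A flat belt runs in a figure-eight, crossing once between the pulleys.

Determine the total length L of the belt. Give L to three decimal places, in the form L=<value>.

L=236.587

crossed belt: β = asin((r1+r2)/C) = asin(30/64) = 27.9532°
wrap1 = wrap2 = π + 2β = 235.9064°
tangent length = C·cosβ = 56.5332
L = (r1+r2)·wrap + 2·C·cosβ = 30·4.1173 + 2·56.5332 = 236.5866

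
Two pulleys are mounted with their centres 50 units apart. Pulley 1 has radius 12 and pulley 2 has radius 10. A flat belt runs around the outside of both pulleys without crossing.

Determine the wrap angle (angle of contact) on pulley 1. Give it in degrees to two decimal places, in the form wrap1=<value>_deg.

wrap1=184.58_deg

open belt: β = asin((r2−r1)/C) = asin(-2/50) = -2.2924°
wrap1 = π − 2β = 184.5849°
wrap2 = π + 2β = 175.4151°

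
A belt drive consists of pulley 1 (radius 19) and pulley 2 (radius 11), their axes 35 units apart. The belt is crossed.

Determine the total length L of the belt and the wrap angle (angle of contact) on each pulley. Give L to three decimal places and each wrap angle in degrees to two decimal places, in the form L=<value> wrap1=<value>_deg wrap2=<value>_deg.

crossed belt: β = asin((r1+r2)/C) = asin(30/35) = 58.9973°
wrap1 = wrap2 = π + 2β = 297.9946°
tangent length = C·cosβ = 18.0278
L = (r1+r2)·wrap + 2·C·cosβ = 30·5.2010 + 2·18.0278 = 192.0851

L=192.085 wrap1=297.99_deg wrap2=297.99_deg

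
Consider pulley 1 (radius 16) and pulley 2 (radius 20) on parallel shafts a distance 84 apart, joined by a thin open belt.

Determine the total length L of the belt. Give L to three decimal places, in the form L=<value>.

L=281.288

open belt: β = asin((r2−r1)/C) = asin(4/84) = 2.7294°
wrap1 = π − 2β = 174.5412°
wrap2 = π + 2β = 185.4588°
tangent length = C·cosβ = 83.9047
L = r1·wrap1 + r2·wrap2 + 2·C·cosβ = 16·3.0463 + 20·3.2369 + 2·83.9047 = 281.2878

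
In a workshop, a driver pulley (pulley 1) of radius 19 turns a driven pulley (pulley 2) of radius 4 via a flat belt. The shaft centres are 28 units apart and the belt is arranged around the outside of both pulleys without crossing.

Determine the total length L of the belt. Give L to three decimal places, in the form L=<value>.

open belt: β = asin((r2−r1)/C) = asin(-15/28) = -32.3924°
wrap1 = π − 2β = 244.7847°
wrap2 = π + 2β = 115.2153°
tangent length = C·cosβ = 23.6432
L = r1·wrap1 + r2·wrap2 + 2·C·cosβ = 19·4.2723 + 4·2.0109 + 2·23.6432 = 136.5036

L=136.504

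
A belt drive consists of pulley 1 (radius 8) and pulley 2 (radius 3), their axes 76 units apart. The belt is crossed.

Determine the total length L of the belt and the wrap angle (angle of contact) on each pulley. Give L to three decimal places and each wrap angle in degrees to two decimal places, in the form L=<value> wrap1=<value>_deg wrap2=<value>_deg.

crossed belt: β = asin((r1+r2)/C) = asin(11/76) = 8.3220°
wrap1 = wrap2 = π + 2β = 196.6441°
tangent length = C·cosβ = 75.1997
L = (r1+r2)·wrap + 2·C·cosβ = 11·3.4321 + 2·75.1997 = 188.1524

L=188.152 wrap1=196.64_deg wrap2=196.64_deg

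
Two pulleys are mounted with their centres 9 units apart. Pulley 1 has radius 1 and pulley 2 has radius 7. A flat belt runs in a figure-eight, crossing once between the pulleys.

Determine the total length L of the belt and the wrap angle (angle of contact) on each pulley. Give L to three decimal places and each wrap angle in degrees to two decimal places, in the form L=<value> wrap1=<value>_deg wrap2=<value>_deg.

L=50.898 wrap1=305.47_deg wrap2=305.47_deg

crossed belt: β = asin((r1+r2)/C) = asin(8/9) = 62.7340°
wrap1 = wrap2 = π + 2β = 305.4679°
tangent length = C·cosβ = 4.1231
L = (r1+r2)·wrap + 2·C·cosβ = 8·5.3314 + 2·4.1231 = 50.8976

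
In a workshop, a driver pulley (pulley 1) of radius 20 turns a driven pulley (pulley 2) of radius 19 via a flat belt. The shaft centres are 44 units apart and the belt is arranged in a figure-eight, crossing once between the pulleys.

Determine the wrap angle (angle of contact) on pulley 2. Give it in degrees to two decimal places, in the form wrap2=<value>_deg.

crossed belt: β = asin((r1+r2)/C) = asin(39/44) = 62.4198°
wrap1 = wrap2 = π + 2β = 304.8396°

wrap2=304.84_deg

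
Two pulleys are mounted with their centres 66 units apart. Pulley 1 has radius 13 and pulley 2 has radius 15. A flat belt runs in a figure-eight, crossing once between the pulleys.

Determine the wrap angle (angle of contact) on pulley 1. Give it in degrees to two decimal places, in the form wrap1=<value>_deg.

wrap1=230.21_deg

crossed belt: β = asin((r1+r2)/C) = asin(28/66) = 25.1027°
wrap1 = wrap2 = π + 2β = 230.2054°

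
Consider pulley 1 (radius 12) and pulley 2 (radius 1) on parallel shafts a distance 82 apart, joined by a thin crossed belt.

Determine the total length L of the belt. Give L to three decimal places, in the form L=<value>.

L=206.906

crossed belt: β = asin((r1+r2)/C) = asin(13/82) = 9.1220°
wrap1 = wrap2 = π + 2β = 198.2439°
tangent length = C·cosβ = 80.9630
L = (r1+r2)·wrap + 2·C·cosβ = 13·3.4600 + 2·80.9630 = 206.9060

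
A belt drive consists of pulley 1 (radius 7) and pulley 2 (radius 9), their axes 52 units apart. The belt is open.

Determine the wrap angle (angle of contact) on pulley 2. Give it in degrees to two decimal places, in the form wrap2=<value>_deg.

open belt: β = asin((r2−r1)/C) = asin(2/52) = 2.2042°
wrap1 = π − 2β = 175.5915°
wrap2 = π + 2β = 184.4085°

wrap2=184.41_deg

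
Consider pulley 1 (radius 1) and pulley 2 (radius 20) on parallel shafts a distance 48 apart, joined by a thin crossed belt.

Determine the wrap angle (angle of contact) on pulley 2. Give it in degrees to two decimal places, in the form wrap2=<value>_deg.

crossed belt: β = asin((r1+r2)/C) = asin(21/48) = 25.9445°
wrap1 = wrap2 = π + 2β = 231.8890°

wrap2=231.89_deg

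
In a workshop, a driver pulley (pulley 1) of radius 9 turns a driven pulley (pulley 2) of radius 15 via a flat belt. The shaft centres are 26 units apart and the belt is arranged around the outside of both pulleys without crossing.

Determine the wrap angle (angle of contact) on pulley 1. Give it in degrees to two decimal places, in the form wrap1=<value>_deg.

wrap1=153.32_deg

open belt: β = asin((r2−r1)/C) = asin(6/26) = 13.3424°
wrap1 = π − 2β = 153.3153°
wrap2 = π + 2β = 206.6847°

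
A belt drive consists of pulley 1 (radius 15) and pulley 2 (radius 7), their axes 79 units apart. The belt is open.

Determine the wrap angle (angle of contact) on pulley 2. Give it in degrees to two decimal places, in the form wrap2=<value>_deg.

wrap2=168.38_deg

open belt: β = asin((r2−r1)/C) = asin(-8/79) = -5.8121°
wrap1 = π − 2β = 191.6241°
wrap2 = π + 2β = 168.3759°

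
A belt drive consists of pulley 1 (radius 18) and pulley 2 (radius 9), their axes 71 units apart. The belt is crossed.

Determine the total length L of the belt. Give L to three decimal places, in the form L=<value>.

crossed belt: β = asin((r1+r2)/C) = asin(27/71) = 22.3511°
wrap1 = wrap2 = π + 2β = 224.7023°
tangent length = C·cosβ = 65.6658
L = (r1+r2)·wrap + 2·C·cosβ = 27·3.9218 + 2·65.6658 = 237.2201

L=237.220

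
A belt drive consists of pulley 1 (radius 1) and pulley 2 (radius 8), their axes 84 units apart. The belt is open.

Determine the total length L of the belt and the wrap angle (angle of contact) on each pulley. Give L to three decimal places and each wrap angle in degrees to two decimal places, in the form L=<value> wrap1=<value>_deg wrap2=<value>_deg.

open belt: β = asin((r2−r1)/C) = asin(7/84) = 4.7802°
wrap1 = π − 2β = 170.4396°
wrap2 = π + 2β = 189.5604°
tangent length = C·cosβ = 83.7078
L = r1·wrap1 + r2·wrap2 + 2·C·cosβ = 1·2.9747 + 8·3.3085 + 2·83.7078 = 196.8580

L=196.858 wrap1=170.44_deg wrap2=189.56_deg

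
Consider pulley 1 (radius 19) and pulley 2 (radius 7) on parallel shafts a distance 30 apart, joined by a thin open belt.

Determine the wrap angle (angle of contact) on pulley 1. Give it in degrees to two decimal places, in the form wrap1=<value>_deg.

wrap1=227.16_deg

open belt: β = asin((r2−r1)/C) = asin(-12/30) = -23.5782°
wrap1 = π − 2β = 227.1564°
wrap2 = π + 2β = 132.8436°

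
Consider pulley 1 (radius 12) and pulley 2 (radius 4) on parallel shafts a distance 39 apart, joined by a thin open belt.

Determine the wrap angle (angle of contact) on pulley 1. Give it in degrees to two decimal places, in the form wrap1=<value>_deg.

wrap1=203.67_deg

open belt: β = asin((r2−r1)/C) = asin(-8/39) = -11.8370°
wrap1 = π − 2β = 203.6740°
wrap2 = π + 2β = 156.3260°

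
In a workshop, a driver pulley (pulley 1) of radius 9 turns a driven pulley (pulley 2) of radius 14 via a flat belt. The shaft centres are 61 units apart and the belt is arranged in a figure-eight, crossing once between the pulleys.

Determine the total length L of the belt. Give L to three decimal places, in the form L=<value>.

crossed belt: β = asin((r1+r2)/C) = asin(23/61) = 22.1510°
wrap1 = wrap2 = π + 2β = 224.3020°
tangent length = C·cosβ = 56.4978
L = (r1+r2)·wrap + 2·C·cosβ = 23·3.9148 + 2·56.4978 = 203.0362

L=203.036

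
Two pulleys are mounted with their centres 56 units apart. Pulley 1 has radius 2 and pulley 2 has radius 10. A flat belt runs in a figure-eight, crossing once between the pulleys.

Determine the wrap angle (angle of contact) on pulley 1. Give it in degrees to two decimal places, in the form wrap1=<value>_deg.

crossed belt: β = asin((r1+r2)/C) = asin(12/56) = 12.3736°
wrap1 = wrap2 = π + 2β = 204.7473°

wrap1=204.75_deg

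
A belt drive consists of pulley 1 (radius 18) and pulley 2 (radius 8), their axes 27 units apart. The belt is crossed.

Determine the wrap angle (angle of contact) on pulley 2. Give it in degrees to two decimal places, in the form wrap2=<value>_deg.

wrap2=328.72_deg

crossed belt: β = asin((r1+r2)/C) = asin(26/27) = 74.3575°
wrap1 = wrap2 = π + 2β = 328.7151°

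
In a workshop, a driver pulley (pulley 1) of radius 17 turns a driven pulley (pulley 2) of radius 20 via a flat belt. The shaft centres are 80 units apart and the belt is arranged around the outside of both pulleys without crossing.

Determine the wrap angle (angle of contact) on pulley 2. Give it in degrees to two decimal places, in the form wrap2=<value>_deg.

open belt: β = asin((r2−r1)/C) = asin(3/80) = 2.1491°
wrap1 = π − 2β = 175.7018°
wrap2 = π + 2β = 184.2982°

wrap2=184.30_deg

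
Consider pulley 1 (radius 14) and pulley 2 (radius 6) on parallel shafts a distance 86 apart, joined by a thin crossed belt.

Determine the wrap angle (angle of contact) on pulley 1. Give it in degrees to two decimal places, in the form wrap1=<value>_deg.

wrap1=206.90_deg

crossed belt: β = asin((r1+r2)/C) = asin(20/86) = 13.4477°
wrap1 = wrap2 = π + 2β = 206.8955°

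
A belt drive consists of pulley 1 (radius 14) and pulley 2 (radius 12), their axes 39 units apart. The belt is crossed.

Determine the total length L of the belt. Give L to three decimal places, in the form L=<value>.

L=177.765

crossed belt: β = asin((r1+r2)/C) = asin(26/39) = 41.8103°
wrap1 = wrap2 = π + 2β = 263.6206°
tangent length = C·cosβ = 29.0689
L = (r1+r2)·wrap + 2·C·cosβ = 26·4.6010 + 2·29.0689 = 177.7650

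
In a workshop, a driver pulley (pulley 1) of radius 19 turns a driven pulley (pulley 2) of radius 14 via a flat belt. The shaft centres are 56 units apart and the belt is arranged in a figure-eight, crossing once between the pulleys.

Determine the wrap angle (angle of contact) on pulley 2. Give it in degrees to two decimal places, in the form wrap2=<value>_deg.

wrap2=252.21_deg

crossed belt: β = asin((r1+r2)/C) = asin(33/56) = 36.1063°
wrap1 = wrap2 = π + 2β = 252.2127°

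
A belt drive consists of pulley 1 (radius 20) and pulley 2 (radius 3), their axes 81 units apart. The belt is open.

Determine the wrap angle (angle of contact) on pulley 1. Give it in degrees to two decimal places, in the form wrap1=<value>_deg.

open belt: β = asin((r2−r1)/C) = asin(-17/81) = -12.1151°
wrap1 = π − 2β = 204.2302°
wrap2 = π + 2β = 155.7698°

wrap1=204.23_deg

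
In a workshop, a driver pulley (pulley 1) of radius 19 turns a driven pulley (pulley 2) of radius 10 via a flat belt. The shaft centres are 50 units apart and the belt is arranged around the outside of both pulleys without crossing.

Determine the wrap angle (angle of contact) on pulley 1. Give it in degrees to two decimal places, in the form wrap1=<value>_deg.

wrap1=200.74_deg

open belt: β = asin((r2−r1)/C) = asin(-9/50) = -10.3698°
wrap1 = π − 2β = 200.7395°
wrap2 = π + 2β = 159.2605°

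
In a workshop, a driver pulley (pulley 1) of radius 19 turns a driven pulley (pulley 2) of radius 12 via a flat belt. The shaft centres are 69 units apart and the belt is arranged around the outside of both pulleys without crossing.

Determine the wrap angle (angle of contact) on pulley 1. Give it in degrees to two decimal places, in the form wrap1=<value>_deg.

open belt: β = asin((r2−r1)/C) = asin(-7/69) = -5.8226°
wrap1 = π − 2β = 191.6453°
wrap2 = π + 2β = 168.3547°

wrap1=191.65_deg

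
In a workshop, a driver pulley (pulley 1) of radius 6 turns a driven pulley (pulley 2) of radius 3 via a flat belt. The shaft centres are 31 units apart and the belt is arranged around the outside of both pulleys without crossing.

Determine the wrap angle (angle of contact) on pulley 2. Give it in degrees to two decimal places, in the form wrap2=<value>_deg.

wrap2=168.89_deg

open belt: β = asin((r2−r1)/C) = asin(-3/31) = -5.5534°
wrap1 = π − 2β = 191.1069°
wrap2 = π + 2β = 168.8931°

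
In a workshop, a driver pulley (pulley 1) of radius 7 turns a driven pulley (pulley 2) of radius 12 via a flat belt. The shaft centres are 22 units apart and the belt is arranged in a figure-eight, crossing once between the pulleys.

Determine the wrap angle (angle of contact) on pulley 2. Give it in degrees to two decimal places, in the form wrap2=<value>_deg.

crossed belt: β = asin((r1+r2)/C) = asin(19/22) = 59.7274°
wrap1 = wrap2 = π + 2β = 299.4547°

wrap2=299.45_deg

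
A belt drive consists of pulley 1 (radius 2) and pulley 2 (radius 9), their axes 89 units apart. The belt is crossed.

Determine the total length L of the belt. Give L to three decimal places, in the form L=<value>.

crossed belt: β = asin((r1+r2)/C) = asin(11/89) = 7.0997°
wrap1 = wrap2 = π + 2β = 194.1993°
tangent length = C·cosβ = 88.3176
L = (r1+r2)·wrap + 2·C·cosβ = 11·3.3894 + 2·88.3176 = 213.9188

L=213.919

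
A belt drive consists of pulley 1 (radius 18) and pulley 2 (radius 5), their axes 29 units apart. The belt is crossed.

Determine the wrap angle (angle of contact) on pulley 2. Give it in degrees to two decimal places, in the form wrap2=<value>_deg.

wrap2=284.95_deg

crossed belt: β = asin((r1+r2)/C) = asin(23/29) = 52.4765°
wrap1 = wrap2 = π + 2β = 284.9530°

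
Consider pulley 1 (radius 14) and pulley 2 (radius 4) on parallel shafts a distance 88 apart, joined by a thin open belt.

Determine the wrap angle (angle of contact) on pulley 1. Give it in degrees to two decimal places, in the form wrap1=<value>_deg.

wrap1=193.05_deg

open belt: β = asin((r2−r1)/C) = asin(-10/88) = -6.5250°
wrap1 = π − 2β = 193.0500°
wrap2 = π + 2β = 166.9500°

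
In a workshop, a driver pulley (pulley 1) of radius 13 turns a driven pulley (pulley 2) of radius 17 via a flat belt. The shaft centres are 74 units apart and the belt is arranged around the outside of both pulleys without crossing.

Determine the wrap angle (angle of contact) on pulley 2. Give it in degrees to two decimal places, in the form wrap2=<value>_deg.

open belt: β = asin((r2−r1)/C) = asin(4/74) = 3.0986°
wrap1 = π − 2β = 173.8028°
wrap2 = π + 2β = 186.1972°

wrap2=186.20_deg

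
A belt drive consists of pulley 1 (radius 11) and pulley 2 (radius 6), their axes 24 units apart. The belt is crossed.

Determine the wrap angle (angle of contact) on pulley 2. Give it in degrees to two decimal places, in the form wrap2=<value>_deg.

wrap2=270.20_deg

crossed belt: β = asin((r1+r2)/C) = asin(17/24) = 45.0995°
wrap1 = wrap2 = π + 2β = 270.1989°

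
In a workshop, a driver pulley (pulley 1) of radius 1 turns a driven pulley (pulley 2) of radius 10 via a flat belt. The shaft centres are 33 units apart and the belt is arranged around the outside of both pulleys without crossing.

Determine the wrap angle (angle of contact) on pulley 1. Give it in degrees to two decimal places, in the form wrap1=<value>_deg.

open belt: β = asin((r2−r1)/C) = asin(9/33) = 15.8266°
wrap1 = π − 2β = 148.3468°
wrap2 = π + 2β = 211.6532°

wrap1=148.35_deg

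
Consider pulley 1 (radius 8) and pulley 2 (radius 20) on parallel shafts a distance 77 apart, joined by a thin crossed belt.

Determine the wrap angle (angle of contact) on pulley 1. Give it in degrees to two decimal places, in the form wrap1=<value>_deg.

wrap1=222.65_deg

crossed belt: β = asin((r1+r2)/C) = asin(28/77) = 21.3237°
wrap1 = wrap2 = π + 2β = 222.6474°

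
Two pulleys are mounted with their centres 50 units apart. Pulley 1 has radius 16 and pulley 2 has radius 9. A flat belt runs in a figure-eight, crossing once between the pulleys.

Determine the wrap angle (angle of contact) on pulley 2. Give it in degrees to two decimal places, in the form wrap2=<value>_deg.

crossed belt: β = asin((r1+r2)/C) = asin(25/50) = 30.0000°
wrap1 = wrap2 = π + 2β = 240.0000°

wrap2=240.00_deg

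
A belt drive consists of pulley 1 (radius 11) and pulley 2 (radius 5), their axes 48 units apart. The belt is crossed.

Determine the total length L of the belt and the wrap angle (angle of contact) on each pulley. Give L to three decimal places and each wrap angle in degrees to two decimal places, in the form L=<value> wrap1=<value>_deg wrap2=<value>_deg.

L=151.650 wrap1=218.94_deg wrap2=218.94_deg

crossed belt: β = asin((r1+r2)/C) = asin(16/48) = 19.4712°
wrap1 = wrap2 = π + 2β = 218.9424°
tangent length = C·cosβ = 45.2548
L = (r1+r2)·wrap + 2·C·cosβ = 16·3.8213 + 2·45.2548 = 151.6499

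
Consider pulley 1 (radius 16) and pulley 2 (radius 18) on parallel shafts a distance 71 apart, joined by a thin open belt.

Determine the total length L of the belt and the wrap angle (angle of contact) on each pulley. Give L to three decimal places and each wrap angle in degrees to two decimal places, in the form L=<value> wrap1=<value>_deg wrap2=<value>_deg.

open belt: β = asin((r2−r1)/C) = asin(2/71) = 1.6142°
wrap1 = π − 2β = 176.7716°
wrap2 = π + 2β = 183.2284°
tangent length = C·cosβ = 70.9718
L = r1·wrap1 + r2·wrap2 + 2·C·cosβ = 16·3.0852 + 18·3.1979 + 2·70.9718 = 248.8705

L=248.870 wrap1=176.77_deg wrap2=183.23_deg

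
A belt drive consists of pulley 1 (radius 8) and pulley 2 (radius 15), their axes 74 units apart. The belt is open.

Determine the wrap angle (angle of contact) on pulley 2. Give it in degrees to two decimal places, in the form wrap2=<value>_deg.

wrap2=190.86_deg

open belt: β = asin((r2−r1)/C) = asin(7/74) = 5.4280°
wrap1 = π − 2β = 169.1440°
wrap2 = π + 2β = 190.8560°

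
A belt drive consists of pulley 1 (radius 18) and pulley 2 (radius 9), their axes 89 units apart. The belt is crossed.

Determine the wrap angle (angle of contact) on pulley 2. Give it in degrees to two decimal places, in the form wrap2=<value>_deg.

crossed belt: β = asin((r1+r2)/C) = asin(27/89) = 17.6602°
wrap1 = wrap2 = π + 2β = 215.3203°

wrap2=215.32_deg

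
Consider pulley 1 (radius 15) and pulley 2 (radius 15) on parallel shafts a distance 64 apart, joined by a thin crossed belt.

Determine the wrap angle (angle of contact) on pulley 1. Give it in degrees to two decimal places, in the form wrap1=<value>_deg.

wrap1=235.91_deg

crossed belt: β = asin((r1+r2)/C) = asin(30/64) = 27.9532°
wrap1 = wrap2 = π + 2β = 235.9064°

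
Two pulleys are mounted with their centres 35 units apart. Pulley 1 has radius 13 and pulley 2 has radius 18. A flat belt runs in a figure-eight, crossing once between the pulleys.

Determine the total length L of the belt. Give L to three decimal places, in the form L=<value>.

L=197.343

crossed belt: β = asin((r1+r2)/C) = asin(31/35) = 62.3396°
wrap1 = wrap2 = π + 2β = 304.6791°
tangent length = C·cosβ = 16.2481
L = (r1+r2)·wrap + 2·C·cosβ = 31·5.3177 + 2·16.2481 = 197.3434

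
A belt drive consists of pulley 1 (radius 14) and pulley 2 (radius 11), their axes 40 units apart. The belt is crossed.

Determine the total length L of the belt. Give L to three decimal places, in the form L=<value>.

crossed belt: β = asin((r1+r2)/C) = asin(25/40) = 38.6822°
wrap1 = wrap2 = π + 2β = 257.3644°
tangent length = C·cosβ = 31.2250
L = (r1+r2)·wrap + 2·C·cosβ = 25·4.4919 + 2·31.2250 = 174.7464

L=174.746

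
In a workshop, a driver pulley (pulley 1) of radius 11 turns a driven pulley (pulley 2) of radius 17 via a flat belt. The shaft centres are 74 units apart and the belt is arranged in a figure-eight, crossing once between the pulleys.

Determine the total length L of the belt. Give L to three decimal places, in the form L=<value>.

L=246.691

crossed belt: β = asin((r1+r2)/C) = asin(28/74) = 22.2333°
wrap1 = wrap2 = π + 2β = 224.4665°
tangent length = C·cosβ = 68.4982
L = (r1+r2)·wrap + 2·C·cosβ = 28·3.9177 + 2·68.4982 = 246.6914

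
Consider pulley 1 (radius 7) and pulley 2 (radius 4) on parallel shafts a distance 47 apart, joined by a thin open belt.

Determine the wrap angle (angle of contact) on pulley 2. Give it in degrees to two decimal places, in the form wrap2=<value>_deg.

wrap2=172.68_deg

open belt: β = asin((r2−r1)/C) = asin(-3/47) = -3.6597°
wrap1 = π − 2β = 187.3193°
wrap2 = π + 2β = 172.6807°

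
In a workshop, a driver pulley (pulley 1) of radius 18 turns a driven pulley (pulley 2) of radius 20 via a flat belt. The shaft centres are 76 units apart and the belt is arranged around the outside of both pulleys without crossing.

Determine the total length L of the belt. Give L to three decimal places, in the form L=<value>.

L=271.433

open belt: β = asin((r2−r1)/C) = asin(2/76) = 1.5080°
wrap1 = π − 2β = 176.9841°
wrap2 = π + 2β = 183.0159°
tangent length = C·cosβ = 75.9737
L = r1·wrap1 + r2·wrap2 + 2·C·cosβ = 18·3.0890 + 20·3.1942 + 2·75.9737 = 271.4332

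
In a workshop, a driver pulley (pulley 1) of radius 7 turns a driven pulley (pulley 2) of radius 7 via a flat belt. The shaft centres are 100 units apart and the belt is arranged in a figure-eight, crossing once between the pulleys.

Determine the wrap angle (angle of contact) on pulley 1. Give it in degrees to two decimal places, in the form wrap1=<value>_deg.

wrap1=196.10_deg

crossed belt: β = asin((r1+r2)/C) = asin(14/100) = 8.0478°
wrap1 = wrap2 = π + 2β = 196.0957°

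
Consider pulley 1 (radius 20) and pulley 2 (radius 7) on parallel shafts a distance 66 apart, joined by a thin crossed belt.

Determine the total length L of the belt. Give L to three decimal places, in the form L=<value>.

L=228.031

crossed belt: β = asin((r1+r2)/C) = asin(27/66) = 24.1477°
wrap1 = wrap2 = π + 2β = 228.2955°
tangent length = C·cosβ = 60.2246
L = (r1+r2)·wrap + 2·C·cosβ = 27·3.9845 + 2·60.2246 = 228.0309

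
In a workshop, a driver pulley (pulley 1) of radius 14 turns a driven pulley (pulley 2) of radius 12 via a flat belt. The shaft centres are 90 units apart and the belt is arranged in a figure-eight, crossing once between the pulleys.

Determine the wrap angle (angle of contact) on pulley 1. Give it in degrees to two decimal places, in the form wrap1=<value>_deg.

wrap1=213.58_deg

crossed belt: β = asin((r1+r2)/C) = asin(26/90) = 16.7914°
wrap1 = wrap2 = π + 2β = 213.5829°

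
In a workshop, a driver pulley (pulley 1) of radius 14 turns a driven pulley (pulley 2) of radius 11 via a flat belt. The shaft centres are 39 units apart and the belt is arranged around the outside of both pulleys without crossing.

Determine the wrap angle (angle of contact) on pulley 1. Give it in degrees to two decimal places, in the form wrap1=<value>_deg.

wrap1=188.82_deg

open belt: β = asin((r2−r1)/C) = asin(-3/39) = -4.4117°
wrap1 = π − 2β = 188.8235°
wrap2 = π + 2β = 171.1765°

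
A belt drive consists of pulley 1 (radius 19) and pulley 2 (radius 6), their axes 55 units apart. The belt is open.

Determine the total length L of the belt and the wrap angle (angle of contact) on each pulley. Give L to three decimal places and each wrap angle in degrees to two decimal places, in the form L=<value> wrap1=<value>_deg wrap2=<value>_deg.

L=191.627 wrap1=207.34_deg wrap2=152.66_deg

open belt: β = asin((r2−r1)/C) = asin(-13/55) = -13.6720°
wrap1 = π − 2β = 207.3440°
wrap2 = π + 2β = 152.6560°
tangent length = C·cosβ = 53.4416
L = r1·wrap1 + r2·wrap2 + 2·C·cosβ = 19·3.6188 + 6·2.6643 + 2·53.4416 = 191.6271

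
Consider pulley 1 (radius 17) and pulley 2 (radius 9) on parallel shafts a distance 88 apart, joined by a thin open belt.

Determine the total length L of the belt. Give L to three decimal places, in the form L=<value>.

open belt: β = asin((r2−r1)/C) = asin(-8/88) = -5.2159°
wrap1 = π − 2β = 190.4318°
wrap2 = π + 2β = 169.5682°
tangent length = C·cosβ = 87.6356
L = r1·wrap1 + r2·wrap2 + 2·C·cosβ = 17·3.3237 + 9·2.9595 + 2·87.6356 = 258.4092

L=258.409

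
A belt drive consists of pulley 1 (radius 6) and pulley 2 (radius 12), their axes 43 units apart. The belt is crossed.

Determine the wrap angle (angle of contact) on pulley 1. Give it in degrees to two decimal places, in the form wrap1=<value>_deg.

wrap1=229.49_deg

crossed belt: β = asin((r1+r2)/C) = asin(18/43) = 24.7465°
wrap1 = wrap2 = π + 2β = 229.4930°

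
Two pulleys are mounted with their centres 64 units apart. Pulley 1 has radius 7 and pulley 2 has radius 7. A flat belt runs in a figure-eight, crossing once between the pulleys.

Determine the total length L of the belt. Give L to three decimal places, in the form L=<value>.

L=175.057

crossed belt: β = asin((r1+r2)/C) = asin(14/64) = 12.6356°
wrap1 = wrap2 = π + 2β = 205.2713°
tangent length = C·cosβ = 62.4500
L = (r1+r2)·wrap + 2·C·cosβ = 14·3.5827 + 2·62.4500 = 175.0572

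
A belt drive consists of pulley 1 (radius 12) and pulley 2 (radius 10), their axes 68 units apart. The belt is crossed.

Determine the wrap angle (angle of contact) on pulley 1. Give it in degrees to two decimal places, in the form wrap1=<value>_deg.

crossed belt: β = asin((r1+r2)/C) = asin(22/68) = 18.8765°
wrap1 = wrap2 = π + 2β = 217.7530°

wrap1=217.75_deg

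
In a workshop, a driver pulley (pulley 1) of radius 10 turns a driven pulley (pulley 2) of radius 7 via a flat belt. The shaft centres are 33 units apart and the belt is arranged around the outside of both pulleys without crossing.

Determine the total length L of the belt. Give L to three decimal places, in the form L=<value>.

open belt: β = asin((r2−r1)/C) = asin(-3/33) = -5.2159°
wrap1 = π − 2β = 190.4318°
wrap2 = π + 2β = 169.5682°
tangent length = C·cosβ = 32.8634
L = r1·wrap1 + r2·wrap2 + 2·C·cosβ = 10·3.3237 + 7·2.9595 + 2·32.8634 = 119.6800

L=119.680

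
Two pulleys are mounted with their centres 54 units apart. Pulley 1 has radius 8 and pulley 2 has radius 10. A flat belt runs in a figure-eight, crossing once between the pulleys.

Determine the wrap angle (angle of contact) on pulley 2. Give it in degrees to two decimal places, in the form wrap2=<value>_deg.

wrap2=218.94_deg

crossed belt: β = asin((r1+r2)/C) = asin(18/54) = 19.4712°
wrap1 = wrap2 = π + 2β = 218.9424°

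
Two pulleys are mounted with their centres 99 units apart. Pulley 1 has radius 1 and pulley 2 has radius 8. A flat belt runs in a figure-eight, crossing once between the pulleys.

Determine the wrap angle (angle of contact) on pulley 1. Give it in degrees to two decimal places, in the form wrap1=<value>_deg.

wrap1=190.43_deg

crossed belt: β = asin((r1+r2)/C) = asin(9/99) = 5.2159°
wrap1 = wrap2 = π + 2β = 190.4318°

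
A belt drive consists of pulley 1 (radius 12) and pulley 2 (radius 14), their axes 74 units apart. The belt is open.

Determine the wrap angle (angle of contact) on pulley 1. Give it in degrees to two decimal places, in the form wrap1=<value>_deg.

open belt: β = asin((r2−r1)/C) = asin(2/74) = 1.5487°
wrap1 = π − 2β = 176.9026°
wrap2 = π + 2β = 183.0974°

wrap1=176.90_deg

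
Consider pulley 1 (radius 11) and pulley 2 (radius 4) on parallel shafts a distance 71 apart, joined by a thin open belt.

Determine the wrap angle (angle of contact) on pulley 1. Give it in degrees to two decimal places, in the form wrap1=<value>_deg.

wrap1=191.32_deg

open belt: β = asin((r2−r1)/C) = asin(-7/71) = -5.6581°
wrap1 = π − 2β = 191.3161°
wrap2 = π + 2β = 168.6839°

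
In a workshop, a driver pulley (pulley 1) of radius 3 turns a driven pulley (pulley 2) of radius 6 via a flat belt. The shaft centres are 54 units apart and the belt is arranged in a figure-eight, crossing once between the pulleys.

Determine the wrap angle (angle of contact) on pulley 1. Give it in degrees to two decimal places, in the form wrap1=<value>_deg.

crossed belt: β = asin((r1+r2)/C) = asin(9/54) = 9.5941°
wrap1 = wrap2 = π + 2β = 199.1881°

wrap1=199.19_deg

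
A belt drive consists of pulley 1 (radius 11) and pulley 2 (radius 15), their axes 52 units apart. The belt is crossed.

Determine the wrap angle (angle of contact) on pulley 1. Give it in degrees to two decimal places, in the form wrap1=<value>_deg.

wrap1=240.00_deg

crossed belt: β = asin((r1+r2)/C) = asin(26/52) = 30.0000°
wrap1 = wrap2 = π + 2β = 240.0000°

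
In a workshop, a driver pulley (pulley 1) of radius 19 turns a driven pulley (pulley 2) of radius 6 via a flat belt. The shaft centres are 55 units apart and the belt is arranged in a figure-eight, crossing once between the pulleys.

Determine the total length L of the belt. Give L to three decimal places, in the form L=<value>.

L=200.112

crossed belt: β = asin((r1+r2)/C) = asin(25/55) = 27.0357°
wrap1 = wrap2 = π + 2β = 234.0714°
tangent length = C·cosβ = 48.9898
L = (r1+r2)·wrap + 2·C·cosβ = 25·4.0853 + 2·48.9898 = 200.1125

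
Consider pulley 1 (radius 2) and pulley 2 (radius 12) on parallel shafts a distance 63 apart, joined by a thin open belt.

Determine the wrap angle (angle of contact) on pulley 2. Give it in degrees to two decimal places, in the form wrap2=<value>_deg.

open belt: β = asin((r2−r1)/C) = asin(10/63) = 9.1332°
wrap1 = π − 2β = 161.7336°
wrap2 = π + 2β = 198.2664°

wrap2=198.27_deg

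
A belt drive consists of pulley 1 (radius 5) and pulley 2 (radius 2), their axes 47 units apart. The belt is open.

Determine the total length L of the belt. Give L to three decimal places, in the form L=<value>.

open belt: β = asin((r2−r1)/C) = asin(-3/47) = -3.6597°
wrap1 = π − 2β = 187.3193°
wrap2 = π + 2β = 172.6807°
tangent length = C·cosβ = 46.9042
L = r1·wrap1 + r2·wrap2 + 2·C·cosβ = 5·3.2693 + 2·3.0138 + 2·46.9042 = 116.1827

L=116.183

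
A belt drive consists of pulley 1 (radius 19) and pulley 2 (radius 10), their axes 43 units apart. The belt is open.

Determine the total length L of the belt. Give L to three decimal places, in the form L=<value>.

open belt: β = asin((r2−r1)/C) = asin(-9/43) = -12.0815°
wrap1 = π − 2β = 204.1629°
wrap2 = π + 2β = 155.8371°
tangent length = C·cosβ = 42.0476
L = r1·wrap1 + r2·wrap2 + 2·C·cosβ = 19·3.5633 + 10·2.7199 + 2·42.0476 = 178.9969

L=178.997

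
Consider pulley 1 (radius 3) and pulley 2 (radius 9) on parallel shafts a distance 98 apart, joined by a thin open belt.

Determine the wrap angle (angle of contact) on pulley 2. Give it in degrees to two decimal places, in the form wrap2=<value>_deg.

open belt: β = asin((r2−r1)/C) = asin(6/98) = 3.5101°
wrap1 = π − 2β = 172.9798°
wrap2 = π + 2β = 187.0202°

wrap2=187.02_deg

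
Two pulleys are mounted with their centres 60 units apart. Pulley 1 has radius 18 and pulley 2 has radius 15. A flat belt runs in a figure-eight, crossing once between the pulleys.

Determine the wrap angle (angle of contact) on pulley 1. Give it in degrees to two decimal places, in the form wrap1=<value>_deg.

crossed belt: β = asin((r1+r2)/C) = asin(33/60) = 33.3670°
wrap1 = wrap2 = π + 2β = 246.7340°

wrap1=246.73_deg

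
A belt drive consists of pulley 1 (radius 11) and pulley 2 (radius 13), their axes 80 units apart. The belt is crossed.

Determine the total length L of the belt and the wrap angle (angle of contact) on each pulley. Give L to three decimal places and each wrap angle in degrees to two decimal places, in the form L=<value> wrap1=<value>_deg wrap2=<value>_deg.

L=242.654 wrap1=214.92_deg wrap2=214.92_deg

crossed belt: β = asin((r1+r2)/C) = asin(24/80) = 17.4576°
wrap1 = wrap2 = π + 2β = 214.9152°
tangent length = C·cosβ = 76.3151
L = (r1+r2)·wrap + 2·C·cosβ = 24·3.7510 + 2·76.3151 = 242.6537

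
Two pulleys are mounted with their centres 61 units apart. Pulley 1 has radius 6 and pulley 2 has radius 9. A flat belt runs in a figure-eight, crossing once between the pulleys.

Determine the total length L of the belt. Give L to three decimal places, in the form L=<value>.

L=172.831

crossed belt: β = asin((r1+r2)/C) = asin(15/61) = 14.2351°
wrap1 = wrap2 = π + 2β = 208.4702°
tangent length = C·cosβ = 59.1270
L = (r1+r2)·wrap + 2·C·cosβ = 15·3.6385 + 2·59.1270 = 172.8313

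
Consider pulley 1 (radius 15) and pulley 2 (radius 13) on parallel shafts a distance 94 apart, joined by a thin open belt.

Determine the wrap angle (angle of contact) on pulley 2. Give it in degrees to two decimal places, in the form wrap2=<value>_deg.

open belt: β = asin((r2−r1)/C) = asin(-2/94) = -1.2192°
wrap1 = π − 2β = 182.4383°
wrap2 = π + 2β = 177.5617°

wrap2=177.56_deg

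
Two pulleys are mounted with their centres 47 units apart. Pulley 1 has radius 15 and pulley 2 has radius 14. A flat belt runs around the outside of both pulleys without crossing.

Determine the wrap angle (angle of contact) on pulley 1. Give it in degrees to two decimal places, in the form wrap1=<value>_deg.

open belt: β = asin((r2−r1)/C) = asin(-1/47) = -1.2192°
wrap1 = π − 2β = 182.4383°
wrap2 = π + 2β = 177.5617°

wrap1=182.44_deg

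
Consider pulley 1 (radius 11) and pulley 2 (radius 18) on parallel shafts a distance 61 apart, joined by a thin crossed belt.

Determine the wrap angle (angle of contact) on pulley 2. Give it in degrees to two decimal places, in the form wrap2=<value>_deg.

wrap2=236.77_deg

crossed belt: β = asin((r1+r2)/C) = asin(29/61) = 28.3860°
wrap1 = wrap2 = π + 2β = 236.7721°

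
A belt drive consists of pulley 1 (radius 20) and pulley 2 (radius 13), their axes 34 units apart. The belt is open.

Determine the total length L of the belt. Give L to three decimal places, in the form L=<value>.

open belt: β = asin((r2−r1)/C) = asin(-7/34) = -11.8812°
wrap1 = π − 2β = 203.7623°
wrap2 = π + 2β = 156.2377°
tangent length = C·cosβ = 33.2716
L = r1·wrap1 + r2·wrap2 + 2·C·cosβ = 20·3.5563 + 13·2.7269 + 2·33.2716 = 173.1189

L=173.119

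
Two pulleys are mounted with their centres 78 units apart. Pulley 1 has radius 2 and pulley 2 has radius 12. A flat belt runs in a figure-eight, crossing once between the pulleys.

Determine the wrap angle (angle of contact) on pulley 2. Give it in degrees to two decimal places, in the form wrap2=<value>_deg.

crossed belt: β = asin((r1+r2)/C) = asin(14/78) = 10.3399°
wrap1 = wrap2 = π + 2β = 200.6798°

wrap2=200.68_deg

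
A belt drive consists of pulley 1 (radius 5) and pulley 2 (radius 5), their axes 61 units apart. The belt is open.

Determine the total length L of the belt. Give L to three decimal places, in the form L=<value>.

open belt: β = asin((r2−r1)/C) = asin(0/61) = 0.0000°
wrap1 = π − 2β = 180.0000°
wrap2 = π + 2β = 180.0000°
tangent length = C·cosβ = 61.0000
L = r1·wrap1 + r2·wrap2 + 2·C·cosβ = 5·3.1416 + 5·3.1416 + 2·61.0000 = 153.4159

L=153.416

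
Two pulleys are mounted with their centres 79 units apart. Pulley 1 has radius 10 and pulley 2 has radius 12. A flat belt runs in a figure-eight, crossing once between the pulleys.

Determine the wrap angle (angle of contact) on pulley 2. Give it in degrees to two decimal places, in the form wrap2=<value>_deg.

crossed belt: β = asin((r1+r2)/C) = asin(22/79) = 16.1696°
wrap1 = wrap2 = π + 2β = 212.3391°

wrap2=212.34_deg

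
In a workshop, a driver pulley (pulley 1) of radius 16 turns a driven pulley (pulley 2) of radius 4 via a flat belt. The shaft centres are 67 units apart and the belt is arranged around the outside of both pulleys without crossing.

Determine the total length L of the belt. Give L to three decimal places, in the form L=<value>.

open belt: β = asin((r2−r1)/C) = asin(-12/67) = -10.3176°
wrap1 = π − 2β = 200.6352°
wrap2 = π + 2β = 159.3648°
tangent length = C·cosβ = 65.9166
L = r1·wrap1 + r2·wrap2 + 2·C·cosβ = 16·3.5017 + 4·2.7814 + 2·65.9166 = 198.9869

L=198.987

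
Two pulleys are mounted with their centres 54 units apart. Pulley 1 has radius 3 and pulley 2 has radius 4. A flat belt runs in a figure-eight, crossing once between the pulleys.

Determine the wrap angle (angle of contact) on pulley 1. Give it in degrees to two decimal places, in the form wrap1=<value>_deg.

wrap1=194.90_deg

crossed belt: β = asin((r1+r2)/C) = asin(7/54) = 7.4482°
wrap1 = wrap2 = π + 2β = 194.8964°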